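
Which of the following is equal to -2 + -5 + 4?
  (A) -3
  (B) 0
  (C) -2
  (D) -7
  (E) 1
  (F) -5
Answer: A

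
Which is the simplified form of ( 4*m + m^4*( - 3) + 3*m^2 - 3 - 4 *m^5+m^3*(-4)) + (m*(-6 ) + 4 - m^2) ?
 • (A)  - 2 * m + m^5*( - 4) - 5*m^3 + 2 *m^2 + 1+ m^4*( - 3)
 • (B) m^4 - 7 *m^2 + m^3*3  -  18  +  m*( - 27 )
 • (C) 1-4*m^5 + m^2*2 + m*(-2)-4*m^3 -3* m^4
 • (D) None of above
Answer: C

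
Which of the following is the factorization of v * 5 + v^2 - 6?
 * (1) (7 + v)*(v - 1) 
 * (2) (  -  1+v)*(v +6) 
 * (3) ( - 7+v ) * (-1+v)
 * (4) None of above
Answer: 2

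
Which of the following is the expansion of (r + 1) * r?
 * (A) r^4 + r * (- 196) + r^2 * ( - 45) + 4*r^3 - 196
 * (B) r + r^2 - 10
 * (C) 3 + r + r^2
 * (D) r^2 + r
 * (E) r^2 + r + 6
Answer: D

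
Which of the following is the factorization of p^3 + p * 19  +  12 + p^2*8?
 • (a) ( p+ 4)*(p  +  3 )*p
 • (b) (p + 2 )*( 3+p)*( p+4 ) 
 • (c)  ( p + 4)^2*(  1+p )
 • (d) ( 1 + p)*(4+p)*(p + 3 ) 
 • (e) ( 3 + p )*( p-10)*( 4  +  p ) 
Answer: d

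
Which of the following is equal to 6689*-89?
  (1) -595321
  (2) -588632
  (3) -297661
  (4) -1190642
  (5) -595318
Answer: 1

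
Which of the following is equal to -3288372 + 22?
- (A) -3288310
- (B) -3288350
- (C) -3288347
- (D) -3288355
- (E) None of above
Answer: B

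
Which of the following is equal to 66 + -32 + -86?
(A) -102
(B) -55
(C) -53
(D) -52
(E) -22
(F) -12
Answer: D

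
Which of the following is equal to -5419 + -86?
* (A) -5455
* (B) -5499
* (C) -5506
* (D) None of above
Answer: D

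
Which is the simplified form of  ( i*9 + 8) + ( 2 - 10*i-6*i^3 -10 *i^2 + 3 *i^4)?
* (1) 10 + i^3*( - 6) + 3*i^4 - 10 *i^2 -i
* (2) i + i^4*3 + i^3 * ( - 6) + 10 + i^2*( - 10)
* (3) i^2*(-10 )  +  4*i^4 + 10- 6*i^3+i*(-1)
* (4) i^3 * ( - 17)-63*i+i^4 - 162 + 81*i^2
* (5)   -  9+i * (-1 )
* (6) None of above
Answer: 1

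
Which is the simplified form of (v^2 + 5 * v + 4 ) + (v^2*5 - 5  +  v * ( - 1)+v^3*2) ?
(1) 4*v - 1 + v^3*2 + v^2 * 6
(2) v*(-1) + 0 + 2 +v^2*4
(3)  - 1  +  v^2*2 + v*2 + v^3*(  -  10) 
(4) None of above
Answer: 1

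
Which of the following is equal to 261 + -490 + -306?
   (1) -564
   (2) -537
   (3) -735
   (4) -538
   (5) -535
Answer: 5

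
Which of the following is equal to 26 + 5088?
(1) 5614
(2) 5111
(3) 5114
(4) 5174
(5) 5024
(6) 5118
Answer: 3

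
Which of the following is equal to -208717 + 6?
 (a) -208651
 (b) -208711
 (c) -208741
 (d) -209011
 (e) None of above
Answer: b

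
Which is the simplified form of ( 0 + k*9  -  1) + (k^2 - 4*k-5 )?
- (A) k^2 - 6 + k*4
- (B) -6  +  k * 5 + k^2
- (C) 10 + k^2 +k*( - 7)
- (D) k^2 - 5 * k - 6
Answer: B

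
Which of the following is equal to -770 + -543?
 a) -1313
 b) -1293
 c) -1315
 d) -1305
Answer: a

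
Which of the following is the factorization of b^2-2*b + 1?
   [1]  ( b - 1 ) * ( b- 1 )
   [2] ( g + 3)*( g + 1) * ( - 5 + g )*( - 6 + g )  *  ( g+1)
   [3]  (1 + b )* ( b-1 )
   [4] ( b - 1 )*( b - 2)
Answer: 1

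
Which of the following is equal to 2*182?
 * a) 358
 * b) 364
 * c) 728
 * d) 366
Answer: b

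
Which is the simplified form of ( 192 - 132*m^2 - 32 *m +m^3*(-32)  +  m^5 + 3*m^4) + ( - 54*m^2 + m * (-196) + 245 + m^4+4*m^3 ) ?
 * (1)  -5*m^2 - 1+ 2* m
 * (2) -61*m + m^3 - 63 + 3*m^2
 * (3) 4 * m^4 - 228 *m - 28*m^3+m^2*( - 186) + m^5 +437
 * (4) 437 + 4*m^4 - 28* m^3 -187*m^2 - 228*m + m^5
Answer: 3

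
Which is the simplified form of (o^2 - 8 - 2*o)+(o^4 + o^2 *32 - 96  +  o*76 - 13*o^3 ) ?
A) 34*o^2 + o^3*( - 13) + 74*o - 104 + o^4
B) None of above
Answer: B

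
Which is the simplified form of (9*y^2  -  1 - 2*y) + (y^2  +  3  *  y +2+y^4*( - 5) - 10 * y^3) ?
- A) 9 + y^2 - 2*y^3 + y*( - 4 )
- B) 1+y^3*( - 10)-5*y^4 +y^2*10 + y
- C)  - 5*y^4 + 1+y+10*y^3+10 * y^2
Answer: B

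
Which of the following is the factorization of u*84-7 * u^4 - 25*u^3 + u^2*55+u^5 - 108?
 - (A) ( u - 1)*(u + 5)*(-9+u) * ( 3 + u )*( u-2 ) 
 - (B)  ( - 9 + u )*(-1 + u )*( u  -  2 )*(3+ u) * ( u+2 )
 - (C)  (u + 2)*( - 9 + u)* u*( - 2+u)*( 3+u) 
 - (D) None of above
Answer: B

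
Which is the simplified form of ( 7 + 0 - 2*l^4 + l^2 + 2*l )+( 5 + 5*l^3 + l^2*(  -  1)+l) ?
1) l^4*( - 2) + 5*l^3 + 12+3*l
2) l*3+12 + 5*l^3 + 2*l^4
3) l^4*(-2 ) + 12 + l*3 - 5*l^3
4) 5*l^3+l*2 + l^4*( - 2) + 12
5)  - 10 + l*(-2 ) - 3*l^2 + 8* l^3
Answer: 1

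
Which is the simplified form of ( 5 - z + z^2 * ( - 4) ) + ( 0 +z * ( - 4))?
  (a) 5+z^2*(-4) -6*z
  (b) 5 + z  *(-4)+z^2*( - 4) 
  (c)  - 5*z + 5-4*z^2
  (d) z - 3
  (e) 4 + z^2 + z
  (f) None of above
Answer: c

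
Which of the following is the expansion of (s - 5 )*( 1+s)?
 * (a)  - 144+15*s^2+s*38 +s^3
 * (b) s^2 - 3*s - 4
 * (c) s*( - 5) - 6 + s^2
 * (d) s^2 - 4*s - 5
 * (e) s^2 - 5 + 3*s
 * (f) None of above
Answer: d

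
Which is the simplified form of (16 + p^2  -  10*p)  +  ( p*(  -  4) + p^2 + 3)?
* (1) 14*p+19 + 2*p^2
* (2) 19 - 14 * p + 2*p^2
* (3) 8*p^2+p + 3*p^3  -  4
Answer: 2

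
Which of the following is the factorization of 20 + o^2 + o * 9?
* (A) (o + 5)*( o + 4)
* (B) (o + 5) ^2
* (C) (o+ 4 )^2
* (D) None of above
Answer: A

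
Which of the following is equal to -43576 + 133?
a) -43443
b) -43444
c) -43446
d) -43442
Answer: a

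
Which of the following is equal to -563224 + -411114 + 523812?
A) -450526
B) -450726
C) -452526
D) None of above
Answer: A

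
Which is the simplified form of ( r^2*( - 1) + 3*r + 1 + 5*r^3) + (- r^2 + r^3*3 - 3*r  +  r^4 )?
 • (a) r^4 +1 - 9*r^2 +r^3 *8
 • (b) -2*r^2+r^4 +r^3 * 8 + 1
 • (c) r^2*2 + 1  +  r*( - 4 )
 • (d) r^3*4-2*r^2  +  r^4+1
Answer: b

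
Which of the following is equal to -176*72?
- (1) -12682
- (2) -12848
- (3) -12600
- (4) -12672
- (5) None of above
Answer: 4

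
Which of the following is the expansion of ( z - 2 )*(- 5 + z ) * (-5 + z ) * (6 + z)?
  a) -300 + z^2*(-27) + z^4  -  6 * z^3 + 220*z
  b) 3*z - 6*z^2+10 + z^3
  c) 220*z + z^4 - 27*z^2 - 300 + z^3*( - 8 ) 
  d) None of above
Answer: a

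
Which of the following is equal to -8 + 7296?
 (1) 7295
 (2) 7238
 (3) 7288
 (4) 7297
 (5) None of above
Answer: 3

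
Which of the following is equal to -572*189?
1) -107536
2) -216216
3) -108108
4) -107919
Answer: 3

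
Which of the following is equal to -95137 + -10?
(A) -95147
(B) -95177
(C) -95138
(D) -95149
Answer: A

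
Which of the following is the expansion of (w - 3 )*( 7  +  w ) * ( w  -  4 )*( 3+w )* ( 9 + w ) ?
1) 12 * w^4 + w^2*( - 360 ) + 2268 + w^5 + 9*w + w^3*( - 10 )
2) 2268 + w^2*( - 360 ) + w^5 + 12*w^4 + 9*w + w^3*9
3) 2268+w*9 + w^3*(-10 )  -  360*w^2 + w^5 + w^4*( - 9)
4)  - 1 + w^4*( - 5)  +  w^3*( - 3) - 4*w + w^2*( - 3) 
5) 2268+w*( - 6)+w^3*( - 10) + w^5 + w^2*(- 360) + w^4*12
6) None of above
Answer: 1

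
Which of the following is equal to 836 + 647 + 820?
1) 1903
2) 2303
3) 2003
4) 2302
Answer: 2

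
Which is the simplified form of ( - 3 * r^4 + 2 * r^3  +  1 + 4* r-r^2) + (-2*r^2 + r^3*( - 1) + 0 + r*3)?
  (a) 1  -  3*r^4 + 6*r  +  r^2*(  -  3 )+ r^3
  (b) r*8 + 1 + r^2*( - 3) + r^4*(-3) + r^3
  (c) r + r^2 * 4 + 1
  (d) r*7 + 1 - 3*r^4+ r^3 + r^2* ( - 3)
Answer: d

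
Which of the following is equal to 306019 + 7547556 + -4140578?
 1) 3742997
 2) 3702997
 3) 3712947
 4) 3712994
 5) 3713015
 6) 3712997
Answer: 6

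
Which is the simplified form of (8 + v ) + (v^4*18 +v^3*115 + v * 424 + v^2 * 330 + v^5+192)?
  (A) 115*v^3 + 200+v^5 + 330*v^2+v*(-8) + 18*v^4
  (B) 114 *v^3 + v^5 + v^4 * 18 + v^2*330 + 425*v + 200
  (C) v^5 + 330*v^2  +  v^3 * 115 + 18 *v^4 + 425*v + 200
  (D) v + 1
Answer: C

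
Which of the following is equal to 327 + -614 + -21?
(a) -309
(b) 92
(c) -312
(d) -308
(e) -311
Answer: d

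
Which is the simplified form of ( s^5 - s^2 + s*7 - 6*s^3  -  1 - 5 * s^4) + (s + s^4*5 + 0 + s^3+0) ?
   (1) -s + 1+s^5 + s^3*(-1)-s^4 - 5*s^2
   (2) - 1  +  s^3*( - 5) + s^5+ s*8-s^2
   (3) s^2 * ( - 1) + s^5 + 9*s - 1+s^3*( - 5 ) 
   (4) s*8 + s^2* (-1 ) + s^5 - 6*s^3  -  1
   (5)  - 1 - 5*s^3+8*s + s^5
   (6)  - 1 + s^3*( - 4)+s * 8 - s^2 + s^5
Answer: 2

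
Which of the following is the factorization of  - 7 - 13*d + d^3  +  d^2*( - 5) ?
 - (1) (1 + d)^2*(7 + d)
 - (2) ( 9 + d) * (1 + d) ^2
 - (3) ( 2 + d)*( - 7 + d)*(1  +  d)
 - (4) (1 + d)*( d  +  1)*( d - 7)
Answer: 4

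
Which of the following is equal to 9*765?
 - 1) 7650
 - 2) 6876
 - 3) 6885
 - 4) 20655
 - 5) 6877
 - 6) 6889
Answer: 3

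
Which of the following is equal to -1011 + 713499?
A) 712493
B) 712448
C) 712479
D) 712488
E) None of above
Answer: D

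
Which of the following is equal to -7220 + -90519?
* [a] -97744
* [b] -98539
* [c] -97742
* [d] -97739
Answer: d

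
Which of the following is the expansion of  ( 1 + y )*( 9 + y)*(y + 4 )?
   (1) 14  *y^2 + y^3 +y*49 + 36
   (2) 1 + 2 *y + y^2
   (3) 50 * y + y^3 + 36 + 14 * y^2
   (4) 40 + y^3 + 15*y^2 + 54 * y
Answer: 1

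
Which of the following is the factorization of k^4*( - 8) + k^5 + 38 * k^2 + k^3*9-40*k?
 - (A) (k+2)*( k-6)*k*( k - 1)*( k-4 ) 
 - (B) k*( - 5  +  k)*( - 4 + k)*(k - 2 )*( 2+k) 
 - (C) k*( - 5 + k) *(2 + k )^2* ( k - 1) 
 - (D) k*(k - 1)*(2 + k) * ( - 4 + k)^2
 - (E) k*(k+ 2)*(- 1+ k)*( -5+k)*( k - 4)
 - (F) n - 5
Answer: E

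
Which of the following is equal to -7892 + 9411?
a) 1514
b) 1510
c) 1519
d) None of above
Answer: c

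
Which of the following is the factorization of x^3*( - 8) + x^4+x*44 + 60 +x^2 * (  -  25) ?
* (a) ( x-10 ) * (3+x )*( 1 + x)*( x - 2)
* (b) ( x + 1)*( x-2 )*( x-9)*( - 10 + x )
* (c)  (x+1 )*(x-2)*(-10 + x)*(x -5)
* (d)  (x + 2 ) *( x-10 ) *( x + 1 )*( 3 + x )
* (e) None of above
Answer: a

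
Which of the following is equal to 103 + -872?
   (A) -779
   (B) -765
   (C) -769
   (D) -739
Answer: C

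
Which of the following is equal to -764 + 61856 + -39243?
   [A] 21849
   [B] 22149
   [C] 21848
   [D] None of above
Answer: A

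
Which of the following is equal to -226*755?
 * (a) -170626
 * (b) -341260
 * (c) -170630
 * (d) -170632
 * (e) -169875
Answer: c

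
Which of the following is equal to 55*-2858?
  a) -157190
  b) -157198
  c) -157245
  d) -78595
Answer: a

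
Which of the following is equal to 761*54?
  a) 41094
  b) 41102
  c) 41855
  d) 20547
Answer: a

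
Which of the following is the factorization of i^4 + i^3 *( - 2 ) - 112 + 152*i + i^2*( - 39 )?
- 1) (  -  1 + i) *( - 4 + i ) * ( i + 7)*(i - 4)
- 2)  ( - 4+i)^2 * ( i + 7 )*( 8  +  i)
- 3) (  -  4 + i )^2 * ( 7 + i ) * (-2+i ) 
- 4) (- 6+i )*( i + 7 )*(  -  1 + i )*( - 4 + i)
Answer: 1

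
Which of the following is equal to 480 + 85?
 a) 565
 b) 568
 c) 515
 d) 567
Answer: a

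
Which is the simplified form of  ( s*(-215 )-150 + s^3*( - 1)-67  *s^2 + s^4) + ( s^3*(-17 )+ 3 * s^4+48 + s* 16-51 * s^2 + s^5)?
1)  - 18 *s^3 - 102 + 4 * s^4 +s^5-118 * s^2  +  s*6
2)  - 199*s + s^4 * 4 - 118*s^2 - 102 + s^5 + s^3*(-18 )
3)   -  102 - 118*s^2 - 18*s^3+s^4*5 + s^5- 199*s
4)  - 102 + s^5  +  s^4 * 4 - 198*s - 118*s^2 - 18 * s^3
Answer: 2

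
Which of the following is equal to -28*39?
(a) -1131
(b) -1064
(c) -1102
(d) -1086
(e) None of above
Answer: e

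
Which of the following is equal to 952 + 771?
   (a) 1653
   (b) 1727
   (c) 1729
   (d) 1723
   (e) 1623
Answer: d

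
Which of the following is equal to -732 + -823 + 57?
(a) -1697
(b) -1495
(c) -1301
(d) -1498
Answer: d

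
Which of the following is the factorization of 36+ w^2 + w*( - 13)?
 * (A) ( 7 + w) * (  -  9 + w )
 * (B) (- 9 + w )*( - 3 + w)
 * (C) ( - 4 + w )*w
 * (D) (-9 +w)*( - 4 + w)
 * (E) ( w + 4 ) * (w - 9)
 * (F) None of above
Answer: D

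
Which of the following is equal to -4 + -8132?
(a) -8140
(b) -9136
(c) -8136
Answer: c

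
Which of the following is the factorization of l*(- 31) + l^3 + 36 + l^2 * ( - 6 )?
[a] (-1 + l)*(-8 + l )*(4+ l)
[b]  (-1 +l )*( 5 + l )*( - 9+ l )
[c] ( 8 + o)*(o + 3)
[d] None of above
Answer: d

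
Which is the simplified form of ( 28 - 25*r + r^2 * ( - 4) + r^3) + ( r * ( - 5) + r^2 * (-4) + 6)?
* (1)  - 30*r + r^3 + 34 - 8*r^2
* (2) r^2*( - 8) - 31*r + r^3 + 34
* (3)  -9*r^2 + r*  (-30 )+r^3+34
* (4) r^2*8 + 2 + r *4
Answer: 1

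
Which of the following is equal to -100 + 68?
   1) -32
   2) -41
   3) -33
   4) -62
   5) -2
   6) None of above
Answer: 1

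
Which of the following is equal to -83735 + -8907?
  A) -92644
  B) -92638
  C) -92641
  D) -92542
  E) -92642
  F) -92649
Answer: E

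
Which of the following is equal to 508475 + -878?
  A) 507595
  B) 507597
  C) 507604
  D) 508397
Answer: B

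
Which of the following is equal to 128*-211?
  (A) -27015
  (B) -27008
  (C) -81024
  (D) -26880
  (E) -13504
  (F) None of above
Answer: B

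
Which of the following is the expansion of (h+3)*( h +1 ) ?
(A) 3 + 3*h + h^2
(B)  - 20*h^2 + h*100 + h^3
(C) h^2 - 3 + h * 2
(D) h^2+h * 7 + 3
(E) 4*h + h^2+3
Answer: E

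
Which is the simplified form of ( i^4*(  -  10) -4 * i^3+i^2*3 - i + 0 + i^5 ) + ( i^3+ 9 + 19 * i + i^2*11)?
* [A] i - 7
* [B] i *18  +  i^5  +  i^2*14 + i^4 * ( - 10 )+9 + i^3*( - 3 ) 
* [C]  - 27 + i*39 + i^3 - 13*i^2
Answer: B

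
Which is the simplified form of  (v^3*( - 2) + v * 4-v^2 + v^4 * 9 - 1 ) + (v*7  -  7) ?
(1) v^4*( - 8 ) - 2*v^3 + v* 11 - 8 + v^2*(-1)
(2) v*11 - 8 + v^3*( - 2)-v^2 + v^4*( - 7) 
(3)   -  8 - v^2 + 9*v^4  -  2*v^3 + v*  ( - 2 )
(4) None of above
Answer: 4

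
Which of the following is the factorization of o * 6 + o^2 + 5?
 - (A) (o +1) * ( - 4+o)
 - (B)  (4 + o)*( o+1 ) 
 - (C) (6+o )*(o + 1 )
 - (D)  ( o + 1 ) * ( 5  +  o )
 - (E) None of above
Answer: D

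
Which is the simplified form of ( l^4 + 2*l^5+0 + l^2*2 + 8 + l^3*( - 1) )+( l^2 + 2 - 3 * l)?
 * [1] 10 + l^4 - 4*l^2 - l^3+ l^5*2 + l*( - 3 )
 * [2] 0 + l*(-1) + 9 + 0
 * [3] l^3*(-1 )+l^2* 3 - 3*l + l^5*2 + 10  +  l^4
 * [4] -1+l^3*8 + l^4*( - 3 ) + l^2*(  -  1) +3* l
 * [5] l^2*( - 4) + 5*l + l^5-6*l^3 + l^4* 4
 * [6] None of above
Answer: 3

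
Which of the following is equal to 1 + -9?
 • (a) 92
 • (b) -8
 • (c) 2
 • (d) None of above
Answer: b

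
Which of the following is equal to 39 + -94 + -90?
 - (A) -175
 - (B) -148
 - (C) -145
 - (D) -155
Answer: C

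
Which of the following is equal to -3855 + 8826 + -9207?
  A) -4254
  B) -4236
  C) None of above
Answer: B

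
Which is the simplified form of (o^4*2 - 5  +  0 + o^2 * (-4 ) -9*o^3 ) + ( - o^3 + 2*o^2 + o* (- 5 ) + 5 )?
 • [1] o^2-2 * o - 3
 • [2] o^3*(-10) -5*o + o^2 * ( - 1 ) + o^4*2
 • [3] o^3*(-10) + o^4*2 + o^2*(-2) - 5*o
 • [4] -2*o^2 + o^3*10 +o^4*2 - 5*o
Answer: 3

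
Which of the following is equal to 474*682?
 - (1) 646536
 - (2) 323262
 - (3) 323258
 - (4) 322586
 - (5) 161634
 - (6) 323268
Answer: 6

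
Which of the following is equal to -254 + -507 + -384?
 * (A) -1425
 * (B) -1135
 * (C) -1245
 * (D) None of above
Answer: D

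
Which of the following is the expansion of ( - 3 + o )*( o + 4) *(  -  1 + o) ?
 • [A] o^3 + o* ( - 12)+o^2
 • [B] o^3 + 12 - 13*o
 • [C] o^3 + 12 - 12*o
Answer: B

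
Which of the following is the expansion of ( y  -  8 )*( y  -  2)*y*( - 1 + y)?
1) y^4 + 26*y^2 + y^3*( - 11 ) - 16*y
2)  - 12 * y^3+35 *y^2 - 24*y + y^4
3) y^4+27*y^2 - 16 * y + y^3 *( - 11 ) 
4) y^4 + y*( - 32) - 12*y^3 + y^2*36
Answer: 1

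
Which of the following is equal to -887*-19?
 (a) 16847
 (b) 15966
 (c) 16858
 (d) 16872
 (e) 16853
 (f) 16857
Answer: e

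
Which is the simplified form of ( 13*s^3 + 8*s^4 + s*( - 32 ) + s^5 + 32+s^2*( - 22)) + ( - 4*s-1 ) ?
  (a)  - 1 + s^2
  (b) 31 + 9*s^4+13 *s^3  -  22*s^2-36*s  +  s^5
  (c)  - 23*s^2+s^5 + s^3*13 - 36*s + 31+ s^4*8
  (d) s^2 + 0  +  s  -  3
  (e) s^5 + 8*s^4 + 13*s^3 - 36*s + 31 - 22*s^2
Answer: e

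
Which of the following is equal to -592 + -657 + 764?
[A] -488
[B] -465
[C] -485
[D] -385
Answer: C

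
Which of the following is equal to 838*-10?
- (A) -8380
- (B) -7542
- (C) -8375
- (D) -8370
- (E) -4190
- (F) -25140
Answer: A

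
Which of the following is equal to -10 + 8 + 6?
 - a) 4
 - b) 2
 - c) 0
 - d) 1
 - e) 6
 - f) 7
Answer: a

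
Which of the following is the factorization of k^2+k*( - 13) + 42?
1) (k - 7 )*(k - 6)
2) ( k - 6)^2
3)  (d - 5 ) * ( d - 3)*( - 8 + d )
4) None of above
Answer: 1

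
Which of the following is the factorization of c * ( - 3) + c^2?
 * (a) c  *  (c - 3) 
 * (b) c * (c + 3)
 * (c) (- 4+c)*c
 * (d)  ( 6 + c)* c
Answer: a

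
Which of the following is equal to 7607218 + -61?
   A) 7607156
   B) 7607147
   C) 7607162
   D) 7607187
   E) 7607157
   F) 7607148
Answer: E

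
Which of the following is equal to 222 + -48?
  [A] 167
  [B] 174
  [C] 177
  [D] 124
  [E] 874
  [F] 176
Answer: B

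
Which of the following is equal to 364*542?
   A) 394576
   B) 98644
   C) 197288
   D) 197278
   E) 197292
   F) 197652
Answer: C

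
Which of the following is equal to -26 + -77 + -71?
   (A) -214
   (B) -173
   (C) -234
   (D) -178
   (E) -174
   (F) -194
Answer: E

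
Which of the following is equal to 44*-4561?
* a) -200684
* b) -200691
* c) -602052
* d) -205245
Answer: a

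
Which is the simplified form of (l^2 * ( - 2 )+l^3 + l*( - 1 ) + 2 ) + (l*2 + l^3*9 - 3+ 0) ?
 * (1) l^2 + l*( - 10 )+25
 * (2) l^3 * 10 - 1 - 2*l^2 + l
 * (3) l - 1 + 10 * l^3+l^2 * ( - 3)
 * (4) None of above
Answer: 2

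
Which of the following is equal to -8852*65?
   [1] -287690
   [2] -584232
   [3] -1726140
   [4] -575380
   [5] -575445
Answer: 4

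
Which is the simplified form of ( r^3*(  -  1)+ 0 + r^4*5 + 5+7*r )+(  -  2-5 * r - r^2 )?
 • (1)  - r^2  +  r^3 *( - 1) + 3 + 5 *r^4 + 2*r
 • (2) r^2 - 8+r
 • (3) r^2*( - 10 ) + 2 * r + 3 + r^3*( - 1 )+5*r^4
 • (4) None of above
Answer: 1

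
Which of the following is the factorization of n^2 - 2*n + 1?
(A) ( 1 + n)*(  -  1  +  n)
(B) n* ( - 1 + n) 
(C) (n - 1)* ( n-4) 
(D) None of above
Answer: D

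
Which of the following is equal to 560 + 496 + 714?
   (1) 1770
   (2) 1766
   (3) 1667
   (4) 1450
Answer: 1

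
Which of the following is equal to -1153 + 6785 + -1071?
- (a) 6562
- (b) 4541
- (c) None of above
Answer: c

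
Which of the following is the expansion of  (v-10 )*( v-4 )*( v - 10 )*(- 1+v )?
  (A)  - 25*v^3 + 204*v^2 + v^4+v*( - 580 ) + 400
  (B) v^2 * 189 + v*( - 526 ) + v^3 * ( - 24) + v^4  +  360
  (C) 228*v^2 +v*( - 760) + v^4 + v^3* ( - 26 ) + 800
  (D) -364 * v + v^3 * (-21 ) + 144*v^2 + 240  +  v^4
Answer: A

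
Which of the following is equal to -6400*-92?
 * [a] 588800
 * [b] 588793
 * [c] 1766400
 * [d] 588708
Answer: a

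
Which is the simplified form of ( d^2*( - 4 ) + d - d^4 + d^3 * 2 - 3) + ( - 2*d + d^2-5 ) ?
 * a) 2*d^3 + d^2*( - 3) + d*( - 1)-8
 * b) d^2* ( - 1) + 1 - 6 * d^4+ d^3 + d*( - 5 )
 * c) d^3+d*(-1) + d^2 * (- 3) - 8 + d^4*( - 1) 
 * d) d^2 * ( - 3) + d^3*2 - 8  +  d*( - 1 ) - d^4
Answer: d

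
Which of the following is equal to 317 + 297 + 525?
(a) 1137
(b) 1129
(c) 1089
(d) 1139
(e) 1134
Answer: d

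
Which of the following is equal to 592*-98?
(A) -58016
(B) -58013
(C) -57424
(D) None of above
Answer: A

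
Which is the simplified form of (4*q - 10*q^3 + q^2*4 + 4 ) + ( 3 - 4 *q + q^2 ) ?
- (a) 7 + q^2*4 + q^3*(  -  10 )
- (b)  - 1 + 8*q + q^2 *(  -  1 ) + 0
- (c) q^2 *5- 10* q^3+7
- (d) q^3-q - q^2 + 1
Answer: c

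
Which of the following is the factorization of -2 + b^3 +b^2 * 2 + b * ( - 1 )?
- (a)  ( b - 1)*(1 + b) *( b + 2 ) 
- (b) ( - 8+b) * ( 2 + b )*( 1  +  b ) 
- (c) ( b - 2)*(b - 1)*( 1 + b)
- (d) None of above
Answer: a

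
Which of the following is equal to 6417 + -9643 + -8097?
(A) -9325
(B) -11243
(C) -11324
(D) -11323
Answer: D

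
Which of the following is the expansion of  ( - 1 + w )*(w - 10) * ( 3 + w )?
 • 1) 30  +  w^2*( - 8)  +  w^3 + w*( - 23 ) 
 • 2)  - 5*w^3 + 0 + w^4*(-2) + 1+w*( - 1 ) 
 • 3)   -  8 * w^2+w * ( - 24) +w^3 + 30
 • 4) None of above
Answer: 1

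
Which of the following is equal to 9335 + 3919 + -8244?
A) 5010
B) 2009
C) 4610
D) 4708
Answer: A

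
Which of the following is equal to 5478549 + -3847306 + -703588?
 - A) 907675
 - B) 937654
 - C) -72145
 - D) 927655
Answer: D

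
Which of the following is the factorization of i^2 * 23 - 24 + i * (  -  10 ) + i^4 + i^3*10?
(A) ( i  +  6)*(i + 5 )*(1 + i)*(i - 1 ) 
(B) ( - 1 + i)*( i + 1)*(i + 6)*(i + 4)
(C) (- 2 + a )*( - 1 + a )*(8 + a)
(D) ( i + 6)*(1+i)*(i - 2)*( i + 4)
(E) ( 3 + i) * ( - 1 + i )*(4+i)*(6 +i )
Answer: B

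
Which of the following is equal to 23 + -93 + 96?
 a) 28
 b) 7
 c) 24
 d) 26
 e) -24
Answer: d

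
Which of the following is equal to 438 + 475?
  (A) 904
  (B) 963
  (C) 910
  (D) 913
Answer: D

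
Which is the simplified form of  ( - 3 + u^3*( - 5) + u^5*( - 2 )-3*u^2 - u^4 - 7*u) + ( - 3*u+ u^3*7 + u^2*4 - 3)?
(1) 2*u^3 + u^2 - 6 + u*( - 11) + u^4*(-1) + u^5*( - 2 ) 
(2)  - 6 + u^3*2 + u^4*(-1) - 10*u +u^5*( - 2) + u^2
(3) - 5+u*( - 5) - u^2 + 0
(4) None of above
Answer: 2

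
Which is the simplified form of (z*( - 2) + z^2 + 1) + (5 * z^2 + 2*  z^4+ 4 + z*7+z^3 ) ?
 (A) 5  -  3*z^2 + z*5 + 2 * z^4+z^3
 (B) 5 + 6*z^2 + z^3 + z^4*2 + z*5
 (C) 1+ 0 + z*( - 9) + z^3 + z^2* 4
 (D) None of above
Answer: B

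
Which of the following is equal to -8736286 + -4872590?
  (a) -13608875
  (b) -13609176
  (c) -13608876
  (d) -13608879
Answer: c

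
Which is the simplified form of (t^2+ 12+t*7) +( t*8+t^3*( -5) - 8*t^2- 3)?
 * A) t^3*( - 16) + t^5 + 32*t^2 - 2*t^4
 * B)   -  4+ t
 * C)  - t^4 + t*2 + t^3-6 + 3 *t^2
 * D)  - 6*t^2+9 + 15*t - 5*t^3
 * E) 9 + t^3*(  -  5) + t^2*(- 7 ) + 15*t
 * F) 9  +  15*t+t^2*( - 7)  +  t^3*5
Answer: E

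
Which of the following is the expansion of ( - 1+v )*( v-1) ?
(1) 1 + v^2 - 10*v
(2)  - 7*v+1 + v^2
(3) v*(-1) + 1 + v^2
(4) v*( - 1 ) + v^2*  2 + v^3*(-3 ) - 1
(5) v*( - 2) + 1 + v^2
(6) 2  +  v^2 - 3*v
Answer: 5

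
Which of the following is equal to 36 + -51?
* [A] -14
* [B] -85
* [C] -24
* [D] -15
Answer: D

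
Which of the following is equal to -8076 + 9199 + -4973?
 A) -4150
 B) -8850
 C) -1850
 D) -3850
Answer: D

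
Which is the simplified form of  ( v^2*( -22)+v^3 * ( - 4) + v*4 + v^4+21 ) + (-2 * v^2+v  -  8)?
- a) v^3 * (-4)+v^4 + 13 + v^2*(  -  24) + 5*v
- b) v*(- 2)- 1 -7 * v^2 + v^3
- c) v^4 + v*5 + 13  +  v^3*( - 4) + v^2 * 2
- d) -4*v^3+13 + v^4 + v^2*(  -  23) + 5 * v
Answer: a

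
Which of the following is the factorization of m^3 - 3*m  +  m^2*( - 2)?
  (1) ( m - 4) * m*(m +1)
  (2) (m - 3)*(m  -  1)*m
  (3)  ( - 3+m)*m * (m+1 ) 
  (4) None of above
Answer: 3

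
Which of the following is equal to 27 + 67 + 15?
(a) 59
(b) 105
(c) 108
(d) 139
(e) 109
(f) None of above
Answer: e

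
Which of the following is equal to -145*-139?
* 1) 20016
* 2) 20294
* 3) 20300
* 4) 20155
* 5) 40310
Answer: 4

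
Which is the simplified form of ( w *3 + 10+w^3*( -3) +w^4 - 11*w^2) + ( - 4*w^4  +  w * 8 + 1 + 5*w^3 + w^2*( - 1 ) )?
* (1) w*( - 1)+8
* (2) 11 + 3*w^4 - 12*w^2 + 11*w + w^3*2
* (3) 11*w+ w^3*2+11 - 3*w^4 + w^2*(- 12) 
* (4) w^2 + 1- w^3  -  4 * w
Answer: 3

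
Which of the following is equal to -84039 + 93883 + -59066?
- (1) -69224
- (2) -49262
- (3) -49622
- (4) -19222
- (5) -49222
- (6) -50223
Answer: 5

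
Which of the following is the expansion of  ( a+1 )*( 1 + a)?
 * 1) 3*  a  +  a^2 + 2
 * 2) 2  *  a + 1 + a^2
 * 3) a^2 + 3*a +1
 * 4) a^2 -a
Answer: 2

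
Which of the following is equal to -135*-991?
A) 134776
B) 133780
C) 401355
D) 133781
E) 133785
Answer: E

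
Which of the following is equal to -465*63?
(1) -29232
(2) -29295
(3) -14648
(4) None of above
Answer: 2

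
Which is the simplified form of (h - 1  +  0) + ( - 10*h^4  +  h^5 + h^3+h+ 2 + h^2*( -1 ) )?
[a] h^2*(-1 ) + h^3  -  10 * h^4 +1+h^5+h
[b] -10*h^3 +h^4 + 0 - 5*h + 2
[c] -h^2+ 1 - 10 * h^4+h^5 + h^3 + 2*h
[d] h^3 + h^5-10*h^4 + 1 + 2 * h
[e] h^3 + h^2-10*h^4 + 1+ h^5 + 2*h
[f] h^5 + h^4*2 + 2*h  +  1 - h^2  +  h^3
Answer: c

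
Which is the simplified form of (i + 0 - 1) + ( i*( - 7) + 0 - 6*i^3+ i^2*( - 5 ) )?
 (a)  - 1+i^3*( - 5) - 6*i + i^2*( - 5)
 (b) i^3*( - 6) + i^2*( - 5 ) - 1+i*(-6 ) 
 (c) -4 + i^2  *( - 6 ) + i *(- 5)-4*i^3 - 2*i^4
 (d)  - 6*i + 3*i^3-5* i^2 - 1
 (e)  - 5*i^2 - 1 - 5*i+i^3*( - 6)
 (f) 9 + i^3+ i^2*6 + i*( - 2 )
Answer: b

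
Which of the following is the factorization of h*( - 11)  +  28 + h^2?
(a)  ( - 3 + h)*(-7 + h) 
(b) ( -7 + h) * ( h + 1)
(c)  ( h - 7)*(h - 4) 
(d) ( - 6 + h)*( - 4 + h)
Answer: c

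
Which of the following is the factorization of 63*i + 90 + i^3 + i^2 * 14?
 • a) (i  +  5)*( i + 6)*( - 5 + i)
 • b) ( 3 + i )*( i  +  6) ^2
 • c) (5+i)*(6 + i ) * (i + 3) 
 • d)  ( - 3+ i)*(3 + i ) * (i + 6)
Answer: c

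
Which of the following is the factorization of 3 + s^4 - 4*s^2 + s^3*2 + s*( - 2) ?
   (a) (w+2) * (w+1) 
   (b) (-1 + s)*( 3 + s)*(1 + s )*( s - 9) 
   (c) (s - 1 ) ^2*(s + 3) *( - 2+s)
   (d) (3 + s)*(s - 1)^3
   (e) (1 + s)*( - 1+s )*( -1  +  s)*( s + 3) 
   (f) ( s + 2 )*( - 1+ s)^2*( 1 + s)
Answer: e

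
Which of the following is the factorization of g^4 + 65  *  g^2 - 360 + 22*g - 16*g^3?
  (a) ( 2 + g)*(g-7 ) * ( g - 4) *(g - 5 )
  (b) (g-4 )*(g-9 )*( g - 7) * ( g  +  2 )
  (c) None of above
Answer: c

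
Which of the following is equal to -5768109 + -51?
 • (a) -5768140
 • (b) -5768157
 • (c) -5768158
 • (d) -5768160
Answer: d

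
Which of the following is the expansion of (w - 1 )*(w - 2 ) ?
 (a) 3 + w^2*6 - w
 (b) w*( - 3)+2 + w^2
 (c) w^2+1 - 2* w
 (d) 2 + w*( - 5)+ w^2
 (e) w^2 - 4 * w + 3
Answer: b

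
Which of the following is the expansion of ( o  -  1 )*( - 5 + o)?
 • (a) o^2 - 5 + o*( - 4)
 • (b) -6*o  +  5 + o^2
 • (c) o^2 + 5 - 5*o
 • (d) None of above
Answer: b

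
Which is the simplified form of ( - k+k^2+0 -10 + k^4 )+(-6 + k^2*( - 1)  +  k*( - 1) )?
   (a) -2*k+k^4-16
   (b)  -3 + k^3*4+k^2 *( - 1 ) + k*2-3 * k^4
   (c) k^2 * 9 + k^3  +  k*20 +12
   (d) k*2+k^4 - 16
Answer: a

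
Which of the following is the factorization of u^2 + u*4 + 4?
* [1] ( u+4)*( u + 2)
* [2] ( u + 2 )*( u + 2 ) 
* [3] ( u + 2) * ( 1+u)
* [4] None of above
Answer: 2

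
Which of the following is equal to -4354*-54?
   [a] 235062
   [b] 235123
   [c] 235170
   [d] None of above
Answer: d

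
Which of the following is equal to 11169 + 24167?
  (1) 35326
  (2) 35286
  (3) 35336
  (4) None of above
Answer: 3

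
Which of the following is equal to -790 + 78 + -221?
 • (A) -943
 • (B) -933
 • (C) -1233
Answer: B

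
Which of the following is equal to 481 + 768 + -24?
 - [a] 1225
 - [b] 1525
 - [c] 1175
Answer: a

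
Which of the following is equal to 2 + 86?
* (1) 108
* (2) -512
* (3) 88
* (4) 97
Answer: 3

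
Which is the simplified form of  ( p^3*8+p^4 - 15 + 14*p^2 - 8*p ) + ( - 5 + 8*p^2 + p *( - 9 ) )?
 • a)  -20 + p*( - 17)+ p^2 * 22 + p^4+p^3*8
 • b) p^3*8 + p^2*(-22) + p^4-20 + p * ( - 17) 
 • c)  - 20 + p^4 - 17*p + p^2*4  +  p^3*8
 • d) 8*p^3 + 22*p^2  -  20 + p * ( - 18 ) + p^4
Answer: a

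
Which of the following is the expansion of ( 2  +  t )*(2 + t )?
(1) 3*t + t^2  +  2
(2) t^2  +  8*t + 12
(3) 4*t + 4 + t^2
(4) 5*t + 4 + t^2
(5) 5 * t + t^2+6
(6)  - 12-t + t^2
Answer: 3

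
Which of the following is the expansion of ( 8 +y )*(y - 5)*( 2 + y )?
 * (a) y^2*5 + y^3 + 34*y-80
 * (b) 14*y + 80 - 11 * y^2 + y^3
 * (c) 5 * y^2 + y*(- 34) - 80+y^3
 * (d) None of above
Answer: c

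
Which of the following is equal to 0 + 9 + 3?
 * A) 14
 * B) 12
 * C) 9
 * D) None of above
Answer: B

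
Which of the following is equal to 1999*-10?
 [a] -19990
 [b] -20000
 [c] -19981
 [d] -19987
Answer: a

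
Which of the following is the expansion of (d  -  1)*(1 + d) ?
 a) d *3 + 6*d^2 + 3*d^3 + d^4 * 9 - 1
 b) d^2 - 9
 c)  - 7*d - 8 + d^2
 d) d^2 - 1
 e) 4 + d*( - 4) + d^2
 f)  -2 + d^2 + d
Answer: d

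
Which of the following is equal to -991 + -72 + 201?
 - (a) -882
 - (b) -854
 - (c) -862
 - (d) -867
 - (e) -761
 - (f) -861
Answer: c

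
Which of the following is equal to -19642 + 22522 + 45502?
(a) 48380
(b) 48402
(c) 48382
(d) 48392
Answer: c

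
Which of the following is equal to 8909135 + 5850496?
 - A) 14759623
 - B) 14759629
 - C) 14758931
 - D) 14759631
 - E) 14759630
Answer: D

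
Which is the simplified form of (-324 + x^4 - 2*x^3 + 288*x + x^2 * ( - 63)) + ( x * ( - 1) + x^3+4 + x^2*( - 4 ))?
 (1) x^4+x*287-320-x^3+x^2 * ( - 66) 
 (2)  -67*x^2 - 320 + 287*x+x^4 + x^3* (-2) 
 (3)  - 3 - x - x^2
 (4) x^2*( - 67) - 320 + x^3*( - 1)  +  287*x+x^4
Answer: 4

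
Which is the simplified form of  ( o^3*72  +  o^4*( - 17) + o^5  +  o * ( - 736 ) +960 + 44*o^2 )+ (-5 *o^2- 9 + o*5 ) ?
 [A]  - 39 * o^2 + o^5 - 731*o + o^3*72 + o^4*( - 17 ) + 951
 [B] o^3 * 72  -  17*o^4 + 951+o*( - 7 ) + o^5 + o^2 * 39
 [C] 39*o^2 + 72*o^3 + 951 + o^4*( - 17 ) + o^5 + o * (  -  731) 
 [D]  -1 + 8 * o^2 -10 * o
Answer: C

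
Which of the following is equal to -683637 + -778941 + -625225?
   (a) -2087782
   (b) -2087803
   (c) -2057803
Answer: b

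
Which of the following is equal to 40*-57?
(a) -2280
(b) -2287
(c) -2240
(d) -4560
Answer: a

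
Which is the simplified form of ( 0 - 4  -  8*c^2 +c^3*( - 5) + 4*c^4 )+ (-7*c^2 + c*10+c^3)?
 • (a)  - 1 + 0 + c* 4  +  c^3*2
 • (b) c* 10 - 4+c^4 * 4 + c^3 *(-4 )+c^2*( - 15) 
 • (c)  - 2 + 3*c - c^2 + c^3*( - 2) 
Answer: b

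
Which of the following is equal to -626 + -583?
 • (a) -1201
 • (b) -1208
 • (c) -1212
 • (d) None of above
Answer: d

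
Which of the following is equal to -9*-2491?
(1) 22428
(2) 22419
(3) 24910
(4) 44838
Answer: 2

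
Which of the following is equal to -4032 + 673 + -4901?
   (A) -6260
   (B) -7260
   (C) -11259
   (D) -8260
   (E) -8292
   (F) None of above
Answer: D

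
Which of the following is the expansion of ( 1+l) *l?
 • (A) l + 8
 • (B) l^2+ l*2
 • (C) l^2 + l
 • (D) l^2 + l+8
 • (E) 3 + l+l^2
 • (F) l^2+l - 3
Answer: C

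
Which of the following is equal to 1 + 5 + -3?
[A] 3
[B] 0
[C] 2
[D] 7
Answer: A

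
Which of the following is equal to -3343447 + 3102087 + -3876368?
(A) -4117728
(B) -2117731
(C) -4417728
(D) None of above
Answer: A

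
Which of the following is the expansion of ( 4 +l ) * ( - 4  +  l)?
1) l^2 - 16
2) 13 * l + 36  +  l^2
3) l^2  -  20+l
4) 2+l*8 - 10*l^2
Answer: 1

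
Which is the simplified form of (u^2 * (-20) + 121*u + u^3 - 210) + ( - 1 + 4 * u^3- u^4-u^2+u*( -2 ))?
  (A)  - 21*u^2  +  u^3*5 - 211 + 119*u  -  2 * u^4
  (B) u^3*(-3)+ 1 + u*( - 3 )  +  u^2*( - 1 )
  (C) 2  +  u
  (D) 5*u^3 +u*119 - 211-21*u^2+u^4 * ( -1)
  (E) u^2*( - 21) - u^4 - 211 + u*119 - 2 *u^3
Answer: D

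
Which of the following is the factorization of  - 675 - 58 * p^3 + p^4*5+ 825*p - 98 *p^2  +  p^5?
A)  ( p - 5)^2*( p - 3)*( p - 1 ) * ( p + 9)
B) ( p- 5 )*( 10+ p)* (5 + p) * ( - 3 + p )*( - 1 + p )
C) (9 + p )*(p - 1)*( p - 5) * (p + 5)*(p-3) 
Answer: C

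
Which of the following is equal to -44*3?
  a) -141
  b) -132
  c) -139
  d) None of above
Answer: b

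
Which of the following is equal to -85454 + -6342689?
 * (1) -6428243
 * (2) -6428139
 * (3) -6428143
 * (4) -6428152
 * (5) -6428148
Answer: 3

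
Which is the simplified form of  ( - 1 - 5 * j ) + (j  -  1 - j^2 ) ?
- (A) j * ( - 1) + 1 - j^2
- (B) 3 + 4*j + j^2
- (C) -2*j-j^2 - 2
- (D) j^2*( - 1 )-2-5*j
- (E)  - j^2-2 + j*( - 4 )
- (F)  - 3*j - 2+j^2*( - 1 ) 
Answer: E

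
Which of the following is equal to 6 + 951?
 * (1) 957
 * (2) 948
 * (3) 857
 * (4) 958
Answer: 1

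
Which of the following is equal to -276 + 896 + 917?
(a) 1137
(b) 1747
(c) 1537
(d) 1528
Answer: c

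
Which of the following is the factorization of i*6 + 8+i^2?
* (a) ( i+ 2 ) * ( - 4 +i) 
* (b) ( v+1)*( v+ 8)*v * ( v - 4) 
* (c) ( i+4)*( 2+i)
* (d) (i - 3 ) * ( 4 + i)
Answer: c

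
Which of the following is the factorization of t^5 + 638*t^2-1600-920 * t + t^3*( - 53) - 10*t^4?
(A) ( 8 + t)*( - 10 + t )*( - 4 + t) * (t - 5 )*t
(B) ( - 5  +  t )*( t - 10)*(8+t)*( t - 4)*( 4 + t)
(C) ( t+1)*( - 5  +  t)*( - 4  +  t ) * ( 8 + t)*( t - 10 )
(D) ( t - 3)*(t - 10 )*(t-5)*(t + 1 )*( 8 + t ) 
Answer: C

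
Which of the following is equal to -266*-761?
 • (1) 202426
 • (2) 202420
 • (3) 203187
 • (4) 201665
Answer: 1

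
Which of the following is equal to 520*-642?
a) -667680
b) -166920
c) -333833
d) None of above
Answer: d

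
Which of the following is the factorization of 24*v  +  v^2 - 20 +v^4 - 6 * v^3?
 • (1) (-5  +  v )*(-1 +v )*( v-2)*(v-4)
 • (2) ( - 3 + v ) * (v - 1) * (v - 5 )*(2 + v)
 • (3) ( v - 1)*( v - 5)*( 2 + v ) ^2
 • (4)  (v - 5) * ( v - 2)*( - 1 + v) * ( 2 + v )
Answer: 4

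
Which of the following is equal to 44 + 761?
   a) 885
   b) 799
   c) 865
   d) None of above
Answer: d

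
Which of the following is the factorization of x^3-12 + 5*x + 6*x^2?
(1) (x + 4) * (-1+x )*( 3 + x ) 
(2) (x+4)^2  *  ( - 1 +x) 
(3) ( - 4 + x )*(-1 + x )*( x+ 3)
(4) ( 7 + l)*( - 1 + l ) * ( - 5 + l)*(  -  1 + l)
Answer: 1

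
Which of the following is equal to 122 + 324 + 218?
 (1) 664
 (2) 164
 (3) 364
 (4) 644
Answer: 1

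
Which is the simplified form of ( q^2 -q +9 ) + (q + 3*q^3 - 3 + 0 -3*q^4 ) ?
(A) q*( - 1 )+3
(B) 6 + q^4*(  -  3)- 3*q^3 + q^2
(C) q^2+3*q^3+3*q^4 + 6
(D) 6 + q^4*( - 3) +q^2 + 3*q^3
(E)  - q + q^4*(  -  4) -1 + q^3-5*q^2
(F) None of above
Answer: D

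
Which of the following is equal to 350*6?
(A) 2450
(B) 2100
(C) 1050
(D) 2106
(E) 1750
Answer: B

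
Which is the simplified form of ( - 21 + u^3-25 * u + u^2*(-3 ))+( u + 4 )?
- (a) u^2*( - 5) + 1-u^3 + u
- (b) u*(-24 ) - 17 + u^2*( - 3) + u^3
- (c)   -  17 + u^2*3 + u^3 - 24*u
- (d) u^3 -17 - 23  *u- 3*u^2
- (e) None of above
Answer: b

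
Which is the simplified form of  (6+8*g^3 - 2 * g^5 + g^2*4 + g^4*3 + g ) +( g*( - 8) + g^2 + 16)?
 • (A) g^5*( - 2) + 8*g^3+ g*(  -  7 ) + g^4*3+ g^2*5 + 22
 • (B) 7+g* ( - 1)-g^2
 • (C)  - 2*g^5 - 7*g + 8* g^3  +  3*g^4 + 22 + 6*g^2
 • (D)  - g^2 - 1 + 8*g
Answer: A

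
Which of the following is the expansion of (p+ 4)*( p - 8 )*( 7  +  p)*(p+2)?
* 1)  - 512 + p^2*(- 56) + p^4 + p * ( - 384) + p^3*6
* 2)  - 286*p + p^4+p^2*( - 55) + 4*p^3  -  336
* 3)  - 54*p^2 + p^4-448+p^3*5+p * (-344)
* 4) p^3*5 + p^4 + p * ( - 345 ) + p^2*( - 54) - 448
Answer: 3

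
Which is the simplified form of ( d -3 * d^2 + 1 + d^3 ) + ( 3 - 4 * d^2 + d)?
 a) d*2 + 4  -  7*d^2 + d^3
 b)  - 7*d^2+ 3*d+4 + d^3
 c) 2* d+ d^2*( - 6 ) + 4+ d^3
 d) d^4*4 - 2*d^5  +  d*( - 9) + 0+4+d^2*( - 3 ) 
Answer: a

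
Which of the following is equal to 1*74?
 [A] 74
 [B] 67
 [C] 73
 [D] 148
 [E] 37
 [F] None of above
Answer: A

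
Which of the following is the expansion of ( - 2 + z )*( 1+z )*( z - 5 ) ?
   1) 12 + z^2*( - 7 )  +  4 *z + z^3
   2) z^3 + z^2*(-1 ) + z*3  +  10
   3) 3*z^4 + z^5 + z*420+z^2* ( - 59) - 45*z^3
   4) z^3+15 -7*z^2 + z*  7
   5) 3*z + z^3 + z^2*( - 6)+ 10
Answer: 5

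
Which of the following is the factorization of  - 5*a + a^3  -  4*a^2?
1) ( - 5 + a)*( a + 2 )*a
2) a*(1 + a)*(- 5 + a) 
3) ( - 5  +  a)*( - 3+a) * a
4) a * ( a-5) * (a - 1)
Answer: 2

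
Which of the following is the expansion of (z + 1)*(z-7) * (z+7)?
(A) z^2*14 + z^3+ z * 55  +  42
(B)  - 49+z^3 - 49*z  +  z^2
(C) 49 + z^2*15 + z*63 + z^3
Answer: B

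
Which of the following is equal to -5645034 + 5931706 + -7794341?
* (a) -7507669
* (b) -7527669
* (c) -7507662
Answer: a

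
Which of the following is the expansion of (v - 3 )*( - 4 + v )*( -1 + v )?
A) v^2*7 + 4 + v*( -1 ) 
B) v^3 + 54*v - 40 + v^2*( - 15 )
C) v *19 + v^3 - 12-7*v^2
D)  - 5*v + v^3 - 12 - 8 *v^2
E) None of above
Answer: E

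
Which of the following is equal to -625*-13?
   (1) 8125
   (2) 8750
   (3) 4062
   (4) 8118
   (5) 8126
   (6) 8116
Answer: 1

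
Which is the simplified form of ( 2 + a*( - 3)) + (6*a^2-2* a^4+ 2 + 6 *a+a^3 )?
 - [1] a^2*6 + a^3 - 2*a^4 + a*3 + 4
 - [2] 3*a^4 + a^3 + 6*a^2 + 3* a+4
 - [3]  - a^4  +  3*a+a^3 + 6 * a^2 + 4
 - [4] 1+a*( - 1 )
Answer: 1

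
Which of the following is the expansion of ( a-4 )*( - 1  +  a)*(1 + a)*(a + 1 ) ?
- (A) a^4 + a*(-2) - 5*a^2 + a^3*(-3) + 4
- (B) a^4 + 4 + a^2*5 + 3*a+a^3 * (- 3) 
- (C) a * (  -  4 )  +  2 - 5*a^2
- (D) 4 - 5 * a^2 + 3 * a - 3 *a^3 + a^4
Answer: D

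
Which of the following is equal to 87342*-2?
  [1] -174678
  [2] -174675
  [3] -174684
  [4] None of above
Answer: 3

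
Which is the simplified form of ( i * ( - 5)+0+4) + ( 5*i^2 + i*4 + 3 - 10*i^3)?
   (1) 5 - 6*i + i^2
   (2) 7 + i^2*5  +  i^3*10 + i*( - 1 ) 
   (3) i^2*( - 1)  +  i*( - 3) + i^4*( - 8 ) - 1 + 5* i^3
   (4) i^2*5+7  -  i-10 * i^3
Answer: 4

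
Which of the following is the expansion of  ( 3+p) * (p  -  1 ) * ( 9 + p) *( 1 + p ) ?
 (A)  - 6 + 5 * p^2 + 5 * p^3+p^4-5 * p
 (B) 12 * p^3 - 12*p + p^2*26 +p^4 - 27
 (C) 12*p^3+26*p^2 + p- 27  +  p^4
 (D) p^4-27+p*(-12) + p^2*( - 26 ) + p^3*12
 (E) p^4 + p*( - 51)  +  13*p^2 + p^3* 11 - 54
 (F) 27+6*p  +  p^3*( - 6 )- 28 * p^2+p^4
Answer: B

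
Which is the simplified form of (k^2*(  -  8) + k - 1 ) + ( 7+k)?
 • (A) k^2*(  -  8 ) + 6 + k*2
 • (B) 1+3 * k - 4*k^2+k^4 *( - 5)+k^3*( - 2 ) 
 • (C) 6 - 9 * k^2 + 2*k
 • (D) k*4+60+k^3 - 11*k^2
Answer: A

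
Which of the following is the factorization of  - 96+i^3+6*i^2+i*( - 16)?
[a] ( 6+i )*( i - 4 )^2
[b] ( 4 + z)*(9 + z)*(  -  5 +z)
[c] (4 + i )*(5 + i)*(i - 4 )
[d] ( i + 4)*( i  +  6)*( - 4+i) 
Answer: d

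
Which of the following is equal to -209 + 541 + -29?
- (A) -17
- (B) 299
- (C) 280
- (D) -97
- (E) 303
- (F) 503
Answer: E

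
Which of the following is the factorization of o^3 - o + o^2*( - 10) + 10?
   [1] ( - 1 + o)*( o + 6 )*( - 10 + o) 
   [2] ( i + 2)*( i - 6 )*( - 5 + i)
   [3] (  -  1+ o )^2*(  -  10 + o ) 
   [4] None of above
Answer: 4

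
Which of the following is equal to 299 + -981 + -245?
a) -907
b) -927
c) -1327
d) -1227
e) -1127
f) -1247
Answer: b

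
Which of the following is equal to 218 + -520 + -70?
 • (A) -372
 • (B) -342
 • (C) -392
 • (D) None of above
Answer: A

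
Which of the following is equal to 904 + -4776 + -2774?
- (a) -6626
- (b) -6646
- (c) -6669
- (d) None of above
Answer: b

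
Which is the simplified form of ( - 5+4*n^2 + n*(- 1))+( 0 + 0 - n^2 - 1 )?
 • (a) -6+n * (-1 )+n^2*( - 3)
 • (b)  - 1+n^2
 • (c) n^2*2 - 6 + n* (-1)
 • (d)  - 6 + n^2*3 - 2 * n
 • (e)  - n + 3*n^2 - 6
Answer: e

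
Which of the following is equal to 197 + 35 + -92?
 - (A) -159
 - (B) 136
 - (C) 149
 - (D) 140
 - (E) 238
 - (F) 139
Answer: D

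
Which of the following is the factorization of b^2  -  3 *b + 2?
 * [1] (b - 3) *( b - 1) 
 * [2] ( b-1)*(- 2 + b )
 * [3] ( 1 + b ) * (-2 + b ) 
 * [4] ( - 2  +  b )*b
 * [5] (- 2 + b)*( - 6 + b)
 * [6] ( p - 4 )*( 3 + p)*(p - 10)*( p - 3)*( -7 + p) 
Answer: 2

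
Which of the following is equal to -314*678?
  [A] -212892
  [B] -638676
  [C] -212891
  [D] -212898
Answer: A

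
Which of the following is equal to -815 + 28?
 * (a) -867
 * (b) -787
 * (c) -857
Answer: b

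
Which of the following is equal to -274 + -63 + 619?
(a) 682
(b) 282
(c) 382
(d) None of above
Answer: b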